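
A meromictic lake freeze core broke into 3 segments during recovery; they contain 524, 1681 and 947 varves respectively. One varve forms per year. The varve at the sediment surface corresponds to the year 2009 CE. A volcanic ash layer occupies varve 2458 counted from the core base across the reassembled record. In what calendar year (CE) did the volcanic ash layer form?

Total varves = 524 + 1681 + 947 = 3152.
Between varve 2458 and the sediment surface there are 3152 − 2458 = 694 varves.
The varve at the sediment surface is 2009 CE, so the volcanic ash layer dates to 2009 − 694 = 1315 CE.

1315 CE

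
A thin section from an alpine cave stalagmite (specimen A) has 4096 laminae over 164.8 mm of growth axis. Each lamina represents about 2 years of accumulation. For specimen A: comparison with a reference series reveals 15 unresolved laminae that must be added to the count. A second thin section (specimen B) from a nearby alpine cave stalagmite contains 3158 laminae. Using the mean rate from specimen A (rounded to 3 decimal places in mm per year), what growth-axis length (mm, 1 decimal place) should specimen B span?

126.3 mm

Specimen A: adjusted count: 4096 + 15 = 4111 laminae.
Specimen A: multiplying by 2 years per lamina: 4111 × 2 = 8222 years.
A: Extension rate ≈ 164.8 / 8222 = 0.020 mm per year.
Specimen B: 3158 laminae at 2 years each span 3158 × 2 = 6316 years. Length of B = 0.020 × 6316 = 126.3 mm.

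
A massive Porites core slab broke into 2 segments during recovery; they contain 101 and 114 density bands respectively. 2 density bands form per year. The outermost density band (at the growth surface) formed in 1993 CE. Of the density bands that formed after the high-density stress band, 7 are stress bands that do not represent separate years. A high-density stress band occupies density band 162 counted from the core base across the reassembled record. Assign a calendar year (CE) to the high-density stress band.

Total density bands = 101 + 114 = 215.
Between density band 162 and the growth surface there are 215 − 162 = 53 density bands.
Excluding 7 false density bands: 53 − 7 = 46.
With 2 density bands per year, 46 / 2 = 23 years.
Counting back 23 years from 1993 CE places the high-density stress band in 1993 − 23 = 1970 CE.

1970 CE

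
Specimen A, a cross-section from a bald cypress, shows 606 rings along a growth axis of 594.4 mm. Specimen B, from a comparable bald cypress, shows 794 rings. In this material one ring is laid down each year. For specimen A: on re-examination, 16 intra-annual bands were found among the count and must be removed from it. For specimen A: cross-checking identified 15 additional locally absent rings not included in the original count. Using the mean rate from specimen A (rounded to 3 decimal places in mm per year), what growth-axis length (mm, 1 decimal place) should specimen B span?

Specimen A: after corrections the count is 606 − 16 + 15 = 605 rings.
A: Extension rate ≈ 594.4 / 605 = 0.982 mm/yr.
Length of B = 0.982 × 794 = 779.7 mm.

779.7 mm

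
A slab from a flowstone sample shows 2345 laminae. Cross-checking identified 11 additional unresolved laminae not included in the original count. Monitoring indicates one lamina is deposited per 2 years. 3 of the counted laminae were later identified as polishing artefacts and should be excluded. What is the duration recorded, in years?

4706 years

Correcting the raw count gives 2345 − 3 + 11 = 2353 true laminae.
Multiplying by 2 years per lamina: 2353 × 2 = 4706 years.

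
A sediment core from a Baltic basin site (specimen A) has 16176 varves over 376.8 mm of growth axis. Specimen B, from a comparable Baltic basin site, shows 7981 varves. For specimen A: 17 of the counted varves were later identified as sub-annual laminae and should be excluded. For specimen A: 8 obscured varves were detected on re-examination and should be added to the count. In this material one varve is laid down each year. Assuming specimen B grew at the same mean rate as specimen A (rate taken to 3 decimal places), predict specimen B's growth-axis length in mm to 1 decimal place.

183.6 mm

Specimen A: true varve count = 16176 − 17 + 8 = 16167.
A: Extension rate ≈ 376.8 / 16167 = 0.023 mm per year.
B's length ≈ 0.023 × 7981 = 183.6 mm.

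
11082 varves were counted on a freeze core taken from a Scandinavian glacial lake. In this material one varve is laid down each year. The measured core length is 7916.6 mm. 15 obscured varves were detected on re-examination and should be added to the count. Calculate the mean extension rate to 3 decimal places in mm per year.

0.713 mm per year

True varve count = 11082 + 15 = 11097.
Mean rate = 7916.6 mm / 11097 years ≈ 0.713 mm per year.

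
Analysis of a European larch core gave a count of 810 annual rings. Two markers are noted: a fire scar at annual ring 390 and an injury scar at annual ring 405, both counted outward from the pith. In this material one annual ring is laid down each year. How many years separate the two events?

15 yr

Separation: 405 − 390 = 15 annual rings.
One annual ring per year makes the interval 15 years.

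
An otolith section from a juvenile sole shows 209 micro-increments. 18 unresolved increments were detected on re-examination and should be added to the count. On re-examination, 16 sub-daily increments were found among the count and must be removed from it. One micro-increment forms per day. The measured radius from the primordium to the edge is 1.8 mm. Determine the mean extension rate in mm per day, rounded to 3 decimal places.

0.009 mm per day

After corrections the count is 209 − 16 + 18 = 211 micro-increments.
Extension rate ≈ 1.8 / 211 = 0.009 mm per day.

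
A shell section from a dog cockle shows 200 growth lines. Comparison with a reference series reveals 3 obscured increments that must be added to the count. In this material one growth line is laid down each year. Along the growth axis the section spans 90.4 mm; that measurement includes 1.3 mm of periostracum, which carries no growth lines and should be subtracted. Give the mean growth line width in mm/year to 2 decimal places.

0.44 mm/year

After corrections the count is 200 + 3 = 203 growth lines.
The growth record spans 90.4 − 1.3 = 89.1 mm.
Mean rate = 89.1 mm / 203 years ≈ 0.44 mm/year.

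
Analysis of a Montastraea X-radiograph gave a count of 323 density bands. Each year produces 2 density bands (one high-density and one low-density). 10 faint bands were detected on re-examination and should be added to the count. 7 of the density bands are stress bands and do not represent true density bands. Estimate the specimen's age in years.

163 years

Adjusted count: 323 − 7 + 10 = 326 density bands.
Dividing by 2 density bands per year: 326 / 2 = 163 years.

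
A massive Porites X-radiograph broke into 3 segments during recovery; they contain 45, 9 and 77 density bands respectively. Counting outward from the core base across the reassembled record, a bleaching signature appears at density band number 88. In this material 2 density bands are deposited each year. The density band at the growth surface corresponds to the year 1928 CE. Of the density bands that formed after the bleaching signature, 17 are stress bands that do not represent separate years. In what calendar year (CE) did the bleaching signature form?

1915 CE

Total density bands = 45 + 9 + 77 = 131.
The bleaching signature sits at density band 88 from the core base, so 131 − 88 = 43 density bands formed after it.
43 − 17 false = 26 true density bands after the bleaching signature.
With 2 density bands per year, 26 / 2 = 13 years.
Counting back 13 years from 1928 CE places the bleaching signature in 1928 − 13 = 1915 CE.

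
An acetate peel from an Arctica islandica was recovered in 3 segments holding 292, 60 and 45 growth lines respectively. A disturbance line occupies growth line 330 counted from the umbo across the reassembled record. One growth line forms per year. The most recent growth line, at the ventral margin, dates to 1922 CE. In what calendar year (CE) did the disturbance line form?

Total growth lines = 292 + 60 + 45 = 397.
The disturbance line sits at growth line 330 from the umbo, so 397 − 330 = 67 growth lines formed after it.
The growth line at the ventral margin is 1922 CE, so the disturbance line dates to 1922 − 67 = 1855 CE.

1855 CE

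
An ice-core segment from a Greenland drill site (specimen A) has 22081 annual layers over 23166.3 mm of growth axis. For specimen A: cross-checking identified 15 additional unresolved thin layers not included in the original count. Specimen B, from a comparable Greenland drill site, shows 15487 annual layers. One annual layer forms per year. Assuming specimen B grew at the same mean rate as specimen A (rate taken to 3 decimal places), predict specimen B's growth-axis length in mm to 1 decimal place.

16230.4 mm

Specimen A: true annual layer count = 22081 + 15 = 22096.
A: Mean rate = 23166.3 mm / 22096 years ≈ 1.048 mm/year.
Length of B = 1.048 × 15487 = 16230.4 mm.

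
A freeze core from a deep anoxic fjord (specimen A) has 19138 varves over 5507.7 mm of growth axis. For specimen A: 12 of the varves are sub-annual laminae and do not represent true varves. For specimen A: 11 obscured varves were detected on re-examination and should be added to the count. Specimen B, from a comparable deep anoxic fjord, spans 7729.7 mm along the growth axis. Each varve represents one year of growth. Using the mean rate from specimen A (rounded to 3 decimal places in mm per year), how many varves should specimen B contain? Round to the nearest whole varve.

Specimen A: after corrections the count is 19138 − 12 + 11 = 19137 varves.
A: Extension rate ≈ 5507.7 / 19137 = 0.288 mm/year.
Specimen B: 7729.7 mm / 0.288 mm per year = 26839.24 years ≈ 26839 varves.

26839 varves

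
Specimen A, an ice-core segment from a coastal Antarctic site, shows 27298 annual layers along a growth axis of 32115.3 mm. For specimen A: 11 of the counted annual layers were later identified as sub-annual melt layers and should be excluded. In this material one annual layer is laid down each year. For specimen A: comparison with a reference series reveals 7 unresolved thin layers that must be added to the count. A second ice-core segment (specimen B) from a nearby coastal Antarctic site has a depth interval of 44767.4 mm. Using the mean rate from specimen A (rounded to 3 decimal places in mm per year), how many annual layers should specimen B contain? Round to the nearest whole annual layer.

Specimen A: adjusted count: 27298 − 11 + 7 = 27294 annual layers.
A: 32115.3 mm over 27294 years gives 32115.3 / 27294 ≈ 1.177 mm per year.
B spans 44767.4 / 1.177 = 38035.17 years ≈ 38035 annual layers.

38035 annual layers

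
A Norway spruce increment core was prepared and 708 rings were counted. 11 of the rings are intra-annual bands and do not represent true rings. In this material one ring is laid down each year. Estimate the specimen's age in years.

True ring count = 708 − 11 = 697.
One ring per year makes the duration 697 years.

697 years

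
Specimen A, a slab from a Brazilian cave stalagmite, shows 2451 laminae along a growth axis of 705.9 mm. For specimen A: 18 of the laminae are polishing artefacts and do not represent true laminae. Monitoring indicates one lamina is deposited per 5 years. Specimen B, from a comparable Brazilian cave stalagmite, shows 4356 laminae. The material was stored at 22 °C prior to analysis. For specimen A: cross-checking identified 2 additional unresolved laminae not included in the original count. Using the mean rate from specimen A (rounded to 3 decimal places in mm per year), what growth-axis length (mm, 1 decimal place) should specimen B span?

Specimen A: after corrections the count is 2451 − 18 + 2 = 2435 laminae.
Specimen A: multiplying by 5 years per lamina: 2435 × 5 = 12175 years.
A: 705.9 mm over 12175 years gives 705.9 / 12175 ≈ 0.058 mm/yr.
Specimen B: 4356 laminae at 5 years each span 4356 × 5 = 21780 years. B's length ≈ 0.058 × 21780 = 1263.2 mm.

1263.2 mm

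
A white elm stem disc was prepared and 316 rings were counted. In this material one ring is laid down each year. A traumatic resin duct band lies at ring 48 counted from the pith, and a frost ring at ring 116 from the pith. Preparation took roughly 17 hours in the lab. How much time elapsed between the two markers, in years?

The two markers are separated by 116 − 48 = 68 rings.
That is 68 years at one ring per year.

68 years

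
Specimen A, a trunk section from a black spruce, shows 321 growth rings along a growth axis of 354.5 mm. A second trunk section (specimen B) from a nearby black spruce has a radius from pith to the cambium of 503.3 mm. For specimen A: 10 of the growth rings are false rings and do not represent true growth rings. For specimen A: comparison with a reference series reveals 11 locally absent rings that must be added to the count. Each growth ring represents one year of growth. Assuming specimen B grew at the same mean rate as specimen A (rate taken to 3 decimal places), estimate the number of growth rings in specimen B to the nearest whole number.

Specimen A: correcting the raw count gives 321 − 10 + 11 = 322 true growth rings.
A: Extension rate ≈ 354.5 / 322 = 1.101 mm/yr.
B spans 503.3 / 1.101 = 457.13 years ≈ 457 growth rings.

457 growth rings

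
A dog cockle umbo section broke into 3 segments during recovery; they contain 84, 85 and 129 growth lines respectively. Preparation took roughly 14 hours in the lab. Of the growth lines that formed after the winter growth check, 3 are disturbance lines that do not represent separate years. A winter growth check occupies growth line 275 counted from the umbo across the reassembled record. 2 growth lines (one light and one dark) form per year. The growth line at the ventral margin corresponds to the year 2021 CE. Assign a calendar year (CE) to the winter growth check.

Total growth lines = 84 + 85 + 129 = 298.
Between growth line 275 and the ventral margin there are 298 − 275 = 23 growth lines.
Excluding 3 false growth lines: 23 − 3 = 20.
Dividing by 2 growth lines per year: 20 / 2 = 10 years.
Counting back 10 years from 2021 CE places the winter growth check in 2021 − 10 = 2011 CE.

2011 CE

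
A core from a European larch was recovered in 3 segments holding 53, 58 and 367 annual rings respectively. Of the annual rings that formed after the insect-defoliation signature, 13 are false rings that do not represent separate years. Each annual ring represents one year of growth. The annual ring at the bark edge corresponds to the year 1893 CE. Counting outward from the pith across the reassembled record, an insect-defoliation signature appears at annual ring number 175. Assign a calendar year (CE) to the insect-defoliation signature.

Total annual rings = 53 + 58 + 367 = 478.
The insect-defoliation signature sits at annual ring 175 from the pith, so 478 − 175 = 303 annual rings formed after it.
Removing the 13 false annual rings leaves 303 − 13 = 290 true annual rings beyond the insect-defoliation signature.
Counting back 290 years from 1893 CE places the insect-defoliation signature in 1893 − 290 = 1603 CE.

1603 CE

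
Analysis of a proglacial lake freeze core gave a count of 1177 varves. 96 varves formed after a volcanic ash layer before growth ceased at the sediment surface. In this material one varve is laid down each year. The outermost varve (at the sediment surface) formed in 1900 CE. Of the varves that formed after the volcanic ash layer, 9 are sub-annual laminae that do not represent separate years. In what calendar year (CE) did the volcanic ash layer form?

96 varves post-date the volcanic ash layer.
Removing the 9 false varves leaves 96 − 9 = 87 true varves beyond the volcanic ash layer.
1900 − 87 = 1813 CE.

1813 CE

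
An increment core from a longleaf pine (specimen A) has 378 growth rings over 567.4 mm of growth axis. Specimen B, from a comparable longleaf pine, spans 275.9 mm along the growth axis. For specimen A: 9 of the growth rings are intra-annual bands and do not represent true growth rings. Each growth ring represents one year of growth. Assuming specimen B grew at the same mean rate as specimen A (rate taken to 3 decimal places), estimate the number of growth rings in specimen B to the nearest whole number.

Specimen A: correcting the raw count gives 378 − 9 = 369 true growth rings.
A: Extension rate ≈ 567.4 / 369 = 1.538 mm per year.
Specimen B: 275.9 mm / 1.538 mm per year = 179.39 years ≈ 179 growth rings.

179 growth rings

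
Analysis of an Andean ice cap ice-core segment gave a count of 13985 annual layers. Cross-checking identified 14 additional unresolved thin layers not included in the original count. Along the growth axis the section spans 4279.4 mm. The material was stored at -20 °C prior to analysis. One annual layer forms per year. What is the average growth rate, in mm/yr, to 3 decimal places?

Correcting the raw count gives 13985 + 14 = 13999 true annual layers.
4279.4 mm over 13999 years gives 4279.4 / 13999 ≈ 0.306 mm/yr.

0.306 mm/yr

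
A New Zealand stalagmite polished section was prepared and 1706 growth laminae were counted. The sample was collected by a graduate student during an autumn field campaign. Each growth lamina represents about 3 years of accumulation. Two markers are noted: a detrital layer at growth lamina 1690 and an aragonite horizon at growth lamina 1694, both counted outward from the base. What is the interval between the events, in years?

12 years

The two markers are separated by 1694 − 1690 = 4 growth laminae.
Multiplying by 3 years per growth lamina: 4 × 3 = 12 years.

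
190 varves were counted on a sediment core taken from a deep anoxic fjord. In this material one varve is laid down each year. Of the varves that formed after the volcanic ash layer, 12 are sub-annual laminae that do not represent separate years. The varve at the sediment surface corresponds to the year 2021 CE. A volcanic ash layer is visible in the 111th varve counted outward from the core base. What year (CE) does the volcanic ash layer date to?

Between varve 111 and the sediment surface there are 190 − 111 = 79 varves.
Removing the 12 false varves leaves 79 − 12 = 67 true varves beyond the volcanic ash layer.
2021 − 67 = 1954 CE.

1954 CE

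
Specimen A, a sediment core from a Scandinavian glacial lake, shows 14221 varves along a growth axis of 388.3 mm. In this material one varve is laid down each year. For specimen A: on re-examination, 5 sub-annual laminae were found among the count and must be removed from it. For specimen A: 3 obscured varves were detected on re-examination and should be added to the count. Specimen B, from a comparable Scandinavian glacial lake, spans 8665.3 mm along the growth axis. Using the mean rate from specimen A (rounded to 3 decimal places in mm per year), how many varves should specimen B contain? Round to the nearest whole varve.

Specimen A: after corrections the count is 14221 − 5 + 3 = 14219 varves.
A: 388.3 mm over 14219 years gives 388.3 / 14219 ≈ 0.027 mm/yr.
Specimen B: 8665.3 mm / 0.027 mm per year = 320937.04 years ≈ 320937 varves.

320937 varves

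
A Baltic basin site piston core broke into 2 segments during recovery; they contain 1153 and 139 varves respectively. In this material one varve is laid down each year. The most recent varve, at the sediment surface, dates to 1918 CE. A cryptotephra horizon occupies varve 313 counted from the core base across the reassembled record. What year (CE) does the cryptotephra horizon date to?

Total varves = 1153 + 139 = 1292.
Between varve 313 and the sediment surface there are 1292 − 313 = 979 varves.
1918 − 979 = 939 CE.

939 CE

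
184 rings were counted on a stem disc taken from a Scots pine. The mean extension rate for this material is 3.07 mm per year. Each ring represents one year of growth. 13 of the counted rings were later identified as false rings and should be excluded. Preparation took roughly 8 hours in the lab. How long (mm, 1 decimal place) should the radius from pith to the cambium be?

525.0 mm

After corrections the count is 184 − 13 = 171 rings.
Predicted length = 3.07 mm/year × 171 years = 525.0 mm.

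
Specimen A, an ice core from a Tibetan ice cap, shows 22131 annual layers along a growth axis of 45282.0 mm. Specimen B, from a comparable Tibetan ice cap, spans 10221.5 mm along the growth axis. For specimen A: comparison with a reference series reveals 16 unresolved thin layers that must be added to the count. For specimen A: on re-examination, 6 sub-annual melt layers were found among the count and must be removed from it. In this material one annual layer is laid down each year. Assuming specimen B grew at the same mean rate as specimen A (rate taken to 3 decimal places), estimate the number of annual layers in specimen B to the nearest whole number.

4998 annual layers

Specimen A: true annual layer count = 22131 − 6 + 16 = 22141.
A: 45282.0 mm over 22141 years gives 45282.0 / 22141 ≈ 2.045 mm/yr.
For B, 10221.5 / 2.045 = 4998.29 years ≈ 4998 annual layers.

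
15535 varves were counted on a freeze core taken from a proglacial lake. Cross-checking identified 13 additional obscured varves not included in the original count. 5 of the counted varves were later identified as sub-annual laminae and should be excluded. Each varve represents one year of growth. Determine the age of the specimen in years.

15543 years

Adjusted count: 15535 − 5 + 13 = 15543 varves.
One varve per year makes the duration 15543 years.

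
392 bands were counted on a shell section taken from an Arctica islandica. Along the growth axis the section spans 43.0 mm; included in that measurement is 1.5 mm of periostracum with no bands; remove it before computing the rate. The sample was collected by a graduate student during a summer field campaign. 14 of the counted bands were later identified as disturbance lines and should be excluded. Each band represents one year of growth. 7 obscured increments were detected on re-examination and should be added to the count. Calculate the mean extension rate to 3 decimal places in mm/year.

0.108 mm/year

Correcting the raw count gives 392 − 14 + 7 = 385 true bands.
Net length = 43.0 − 1.5 = 41.5 mm.
Extension rate ≈ 41.5 / 385 = 0.108 mm/year.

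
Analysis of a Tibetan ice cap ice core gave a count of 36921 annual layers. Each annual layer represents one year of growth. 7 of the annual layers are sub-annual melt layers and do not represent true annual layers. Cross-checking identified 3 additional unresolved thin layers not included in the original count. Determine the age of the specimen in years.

Adjusted count: 36921 − 7 + 3 = 36917 annual layers.
One annual layer per year makes the duration 36917 years.

36917 yr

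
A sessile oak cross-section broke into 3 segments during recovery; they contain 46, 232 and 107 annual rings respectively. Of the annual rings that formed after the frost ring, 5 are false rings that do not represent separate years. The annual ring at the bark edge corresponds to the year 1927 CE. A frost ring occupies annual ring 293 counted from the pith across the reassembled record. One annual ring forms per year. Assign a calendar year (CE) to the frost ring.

Total annual rings = 46 + 232 + 107 = 385.
Between annual ring 293 and the bark edge there are 385 − 293 = 92 annual rings.
Removing the 5 false annual rings leaves 92 − 5 = 87 true annual rings beyond the frost ring.
Counting back 87 years from 1927 CE places the frost ring in 1927 − 87 = 1840 CE.

1840 CE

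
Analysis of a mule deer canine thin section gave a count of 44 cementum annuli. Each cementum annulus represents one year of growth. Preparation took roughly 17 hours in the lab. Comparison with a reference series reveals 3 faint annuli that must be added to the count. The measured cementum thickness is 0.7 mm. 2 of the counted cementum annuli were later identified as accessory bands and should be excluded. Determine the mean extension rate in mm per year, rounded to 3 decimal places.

0.016 mm per year

Adjusted count: 44 − 2 + 3 = 45 cementum annuli.
0.7 mm over 45 years gives 0.7 / 45 ≈ 0.016 mm per year.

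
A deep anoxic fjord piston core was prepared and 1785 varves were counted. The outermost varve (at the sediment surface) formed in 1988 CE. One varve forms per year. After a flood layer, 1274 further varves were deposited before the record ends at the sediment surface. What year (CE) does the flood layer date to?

714 CE

There are 1274 varves younger than the flood layer.
The varve at the sediment surface is 1988 CE, so the flood layer dates to 1988 − 1274 = 714 CE.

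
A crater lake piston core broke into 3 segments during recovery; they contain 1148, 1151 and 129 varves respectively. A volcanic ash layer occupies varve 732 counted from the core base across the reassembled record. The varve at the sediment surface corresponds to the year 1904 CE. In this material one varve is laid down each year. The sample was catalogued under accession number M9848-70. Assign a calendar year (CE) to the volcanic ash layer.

Total varves = 1148 + 1151 + 129 = 2428.
The volcanic ash layer sits at varve 732 from the core base, so 2428 − 732 = 1696 varves formed after it.
1904 − 1696 = 208 CE.

208 CE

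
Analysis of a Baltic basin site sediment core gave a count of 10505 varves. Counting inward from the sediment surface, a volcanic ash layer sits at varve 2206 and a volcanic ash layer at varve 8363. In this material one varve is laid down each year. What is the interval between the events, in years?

6157 yr

The two markers are separated by 8363 − 2206 = 6157 varves.
One varve per year makes the interval 6157 years.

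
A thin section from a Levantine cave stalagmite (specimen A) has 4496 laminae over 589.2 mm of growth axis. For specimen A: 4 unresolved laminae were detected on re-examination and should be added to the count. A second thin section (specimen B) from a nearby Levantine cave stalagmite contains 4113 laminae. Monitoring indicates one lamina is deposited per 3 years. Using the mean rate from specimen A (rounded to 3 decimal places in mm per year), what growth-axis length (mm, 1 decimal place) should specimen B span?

542.9 mm

Specimen A: adjusted count: 4496 + 4 = 4500 laminae.
Specimen A: at 3 years per lamina, 4500 × 3 = 13500 years.
A: Mean rate = 589.2 mm / 13500 years ≈ 0.044 mm/yr.
Specimen B: multiplying by 3 years per lamina: 4113 × 3 = 12339 years. For B, 0.044 mm/year × 12339 years = 542.9 mm.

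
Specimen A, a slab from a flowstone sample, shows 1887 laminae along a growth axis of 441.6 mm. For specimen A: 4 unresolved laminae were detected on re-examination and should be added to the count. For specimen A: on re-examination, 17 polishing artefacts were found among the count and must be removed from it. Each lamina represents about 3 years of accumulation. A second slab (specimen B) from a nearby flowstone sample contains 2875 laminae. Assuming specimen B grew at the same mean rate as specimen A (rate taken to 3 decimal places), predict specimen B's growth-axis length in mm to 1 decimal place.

681.4 mm

Specimen A: after corrections the count is 1887 − 17 + 4 = 1874 laminae.
Specimen A: at 3 years per lamina, 1874 × 3 = 5622 years.
A: Mean rate = 441.6 mm / 5622 years ≈ 0.079 mm/year.
Specimen B: multiplying by 3 years per lamina: 2875 × 3 = 8625 years. B's length ≈ 0.079 × 8625 = 681.4 mm.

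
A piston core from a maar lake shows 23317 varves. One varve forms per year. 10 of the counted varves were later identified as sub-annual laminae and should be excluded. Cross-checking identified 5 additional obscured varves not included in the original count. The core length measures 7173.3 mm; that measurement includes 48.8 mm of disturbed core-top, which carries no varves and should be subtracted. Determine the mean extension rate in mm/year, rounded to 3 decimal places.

0.306 mm/year

Adjusted count: 23317 − 10 + 5 = 23312 varves.
The growth record spans 7173.3 − 48.8 = 7124.5 mm.
Extension rate ≈ 7124.5 / 23312 = 0.306 mm/year.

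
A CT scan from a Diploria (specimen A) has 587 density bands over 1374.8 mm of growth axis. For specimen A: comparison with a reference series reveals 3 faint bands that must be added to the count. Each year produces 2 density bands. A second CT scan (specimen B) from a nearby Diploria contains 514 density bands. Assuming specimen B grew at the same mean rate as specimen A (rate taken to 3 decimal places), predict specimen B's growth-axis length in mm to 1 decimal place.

Specimen A: after corrections the count is 587 + 3 = 590 density bands.
Specimen A: 590 density bands at 2 per year is 590 / 2 = 295 years.
A: Mean rate = 1374.8 mm / 295 years ≈ 4.660 mm/yr.
Specimen B: dividing by 2 density bands per year: 514 / 2 = 257 years. B's length ≈ 4.660 × 257 = 1197.6 mm.

1197.6 mm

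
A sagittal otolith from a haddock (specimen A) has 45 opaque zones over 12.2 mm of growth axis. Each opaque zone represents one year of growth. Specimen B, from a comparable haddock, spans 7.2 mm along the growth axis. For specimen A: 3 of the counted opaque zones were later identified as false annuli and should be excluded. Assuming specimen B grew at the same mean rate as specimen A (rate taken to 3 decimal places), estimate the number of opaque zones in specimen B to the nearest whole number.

25 opaque zones

Specimen A: correcting the raw count gives 45 − 3 = 42 true opaque zones.
A: Extension rate ≈ 12.2 / 42 = 0.290 mm/year.
For B, 7.2 / 0.290 = 24.83 years ≈ 25 opaque zones.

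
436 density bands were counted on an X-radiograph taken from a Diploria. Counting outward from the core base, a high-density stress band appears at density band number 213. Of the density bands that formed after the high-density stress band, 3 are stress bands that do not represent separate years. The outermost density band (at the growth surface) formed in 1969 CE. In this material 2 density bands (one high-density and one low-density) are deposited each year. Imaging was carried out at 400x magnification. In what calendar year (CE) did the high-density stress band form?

1859 CE

Between density band 213 and the growth surface there are 436 − 213 = 223 density bands.
223 − 3 false = 220 true density bands after the high-density stress band.
Dividing by 2 density bands per year: 220 / 2 = 110 years.
1969 − 110 = 1859 CE.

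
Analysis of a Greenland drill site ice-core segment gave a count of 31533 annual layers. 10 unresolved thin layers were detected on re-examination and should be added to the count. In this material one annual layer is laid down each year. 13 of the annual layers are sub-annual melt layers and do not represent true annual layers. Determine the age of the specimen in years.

31530 years

Correcting the raw count gives 31533 − 13 + 10 = 31530 true annual layers.
One annual layer per year makes the duration 31530 years.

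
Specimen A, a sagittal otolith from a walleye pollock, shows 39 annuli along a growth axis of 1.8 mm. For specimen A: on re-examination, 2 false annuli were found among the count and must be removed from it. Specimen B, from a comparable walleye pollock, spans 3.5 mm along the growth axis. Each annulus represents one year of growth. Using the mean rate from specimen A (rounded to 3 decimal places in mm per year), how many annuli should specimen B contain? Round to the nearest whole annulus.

71 annuli

Specimen A: adjusted count: 39 − 2 = 37 annuli.
A: Mean rate = 1.8 mm / 37 years ≈ 0.049 mm per year.
B spans 3.5 / 0.049 = 71.43 years ≈ 71 annuli.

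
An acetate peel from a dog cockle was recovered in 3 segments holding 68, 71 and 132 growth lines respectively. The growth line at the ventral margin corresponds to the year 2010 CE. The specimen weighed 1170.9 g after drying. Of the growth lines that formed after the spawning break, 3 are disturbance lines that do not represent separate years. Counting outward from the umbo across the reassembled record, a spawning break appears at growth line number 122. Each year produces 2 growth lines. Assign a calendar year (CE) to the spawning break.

1937 CE

Total growth lines = 68 + 71 + 132 = 271.
The spawning break sits at growth line 122 from the umbo, so 271 − 122 = 149 growth lines formed after it.
Excluding 3 false growth lines: 149 − 3 = 146.
146 growth lines at 2 per year is 146 / 2 = 73 years.
2010 − 73 = 1937 CE.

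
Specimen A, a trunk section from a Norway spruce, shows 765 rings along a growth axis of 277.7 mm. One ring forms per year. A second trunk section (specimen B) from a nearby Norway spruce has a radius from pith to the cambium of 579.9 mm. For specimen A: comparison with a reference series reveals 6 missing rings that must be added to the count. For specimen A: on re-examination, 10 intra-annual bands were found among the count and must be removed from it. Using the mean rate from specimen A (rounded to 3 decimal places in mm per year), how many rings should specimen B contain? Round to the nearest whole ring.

Specimen A: correcting the raw count gives 765 − 10 + 6 = 761 true rings.
A: Extension rate ≈ 277.7 / 761 = 0.365 mm/year.
Specimen B: 579.9 mm / 0.365 mm per year = 1588.77 years ≈ 1589 rings.

1589 rings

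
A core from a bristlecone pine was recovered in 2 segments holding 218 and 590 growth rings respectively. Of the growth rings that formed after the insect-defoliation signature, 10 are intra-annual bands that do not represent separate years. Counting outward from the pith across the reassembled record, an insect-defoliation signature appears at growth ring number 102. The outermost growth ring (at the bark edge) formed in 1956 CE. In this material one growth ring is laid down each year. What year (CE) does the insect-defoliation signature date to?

Total growth rings = 218 + 590 = 808.
The insect-defoliation signature sits at growth ring 102 from the pith, so 808 − 102 = 706 growth rings formed after it.
Excluding 10 false growth rings: 706 − 10 = 696.
1956 − 696 = 1260 CE.

1260 CE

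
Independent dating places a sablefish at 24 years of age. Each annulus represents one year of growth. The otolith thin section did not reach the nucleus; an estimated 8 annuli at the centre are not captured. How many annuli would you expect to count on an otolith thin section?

At one annulus per year, 24 years correspond to 24 annuli.
Less the 8 uncaptured annuli: 24 − 8 = 16.

16 annuli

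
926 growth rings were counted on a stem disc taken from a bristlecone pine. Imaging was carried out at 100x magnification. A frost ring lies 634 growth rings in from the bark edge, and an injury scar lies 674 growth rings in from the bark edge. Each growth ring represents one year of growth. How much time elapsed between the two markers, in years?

40 years

Separation: 674 − 634 = 40 growth rings.
That is 40 years at one growth ring per year.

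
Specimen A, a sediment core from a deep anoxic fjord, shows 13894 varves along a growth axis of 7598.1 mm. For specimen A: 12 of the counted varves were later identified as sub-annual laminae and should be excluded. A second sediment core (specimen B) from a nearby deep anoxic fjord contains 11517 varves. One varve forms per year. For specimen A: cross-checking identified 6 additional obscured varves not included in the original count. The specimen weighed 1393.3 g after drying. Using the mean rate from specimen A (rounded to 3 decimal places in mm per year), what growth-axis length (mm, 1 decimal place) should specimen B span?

Specimen A: adjusted count: 13894 − 12 + 6 = 13888 varves.
A: Mean rate = 7598.1 mm / 13888 years ≈ 0.547 mm per year.
Length of B = 0.547 × 11517 = 6299.8 mm.

6299.8 mm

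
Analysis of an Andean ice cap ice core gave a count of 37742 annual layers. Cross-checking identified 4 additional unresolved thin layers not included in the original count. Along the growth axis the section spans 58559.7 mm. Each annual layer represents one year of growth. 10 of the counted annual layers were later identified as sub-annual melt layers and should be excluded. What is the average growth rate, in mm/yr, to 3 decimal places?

1.552 mm/yr

After corrections the count is 37742 − 10 + 4 = 37736 annual layers.
Extension rate ≈ 58559.7 / 37736 = 1.552 mm/yr.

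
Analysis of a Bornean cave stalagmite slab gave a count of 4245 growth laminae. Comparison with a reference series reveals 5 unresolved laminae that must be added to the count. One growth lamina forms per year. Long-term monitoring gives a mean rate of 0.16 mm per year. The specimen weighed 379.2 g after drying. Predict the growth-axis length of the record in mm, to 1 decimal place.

After corrections the count is 4245 + 5 = 4250 growth laminae.
4250 years at 0.16 mm/year gives 0.16 × 4250 = 680.0 mm.

680.0 mm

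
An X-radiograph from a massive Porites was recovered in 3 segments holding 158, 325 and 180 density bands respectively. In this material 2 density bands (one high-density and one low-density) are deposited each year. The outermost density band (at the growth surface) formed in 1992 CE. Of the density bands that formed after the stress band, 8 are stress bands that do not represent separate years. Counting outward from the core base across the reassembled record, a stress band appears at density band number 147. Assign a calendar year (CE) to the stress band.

Total density bands = 158 + 325 + 180 = 663.
663 − 147 = 516 density bands lie beyond the stress band toward the growth surface.
516 − 8 false = 508 true density bands after the stress band.
With 2 density bands per year, 508 / 2 = 254 years.
1992 − 254 = 1738 CE.

1738 CE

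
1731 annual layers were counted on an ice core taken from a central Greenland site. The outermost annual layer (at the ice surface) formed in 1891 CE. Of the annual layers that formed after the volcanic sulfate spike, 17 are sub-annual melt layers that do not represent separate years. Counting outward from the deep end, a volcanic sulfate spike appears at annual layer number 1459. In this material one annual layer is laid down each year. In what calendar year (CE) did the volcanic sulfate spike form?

1731 − 1459 = 272 annual layers lie beyond the volcanic sulfate spike toward the ice surface.
Removing the 17 false annual layers leaves 272 − 17 = 255 true annual layers beyond the volcanic sulfate spike.
1891 − 255 = 1636 CE.

1636 CE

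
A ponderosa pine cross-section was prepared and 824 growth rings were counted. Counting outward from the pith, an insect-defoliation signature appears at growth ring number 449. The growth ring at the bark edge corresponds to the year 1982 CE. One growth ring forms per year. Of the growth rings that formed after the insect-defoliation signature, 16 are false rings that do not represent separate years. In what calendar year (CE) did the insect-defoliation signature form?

1623 CE

The insect-defoliation signature sits at growth ring 449 from the pith, so 824 − 449 = 375 growth rings formed after it.
Removing the 16 false growth rings leaves 375 − 16 = 359 true growth rings beyond the insect-defoliation signature.
Counting back 359 years from 1982 CE places the insect-defoliation signature in 1982 − 359 = 1623 CE.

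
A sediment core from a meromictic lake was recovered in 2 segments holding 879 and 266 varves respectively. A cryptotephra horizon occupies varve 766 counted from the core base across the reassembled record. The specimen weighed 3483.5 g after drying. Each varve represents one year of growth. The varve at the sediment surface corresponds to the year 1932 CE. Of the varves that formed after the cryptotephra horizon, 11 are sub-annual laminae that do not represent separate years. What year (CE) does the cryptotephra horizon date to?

Total varves = 879 + 266 = 1145.
Between varve 766 and the sediment surface there are 1145 − 766 = 379 varves.
Removing the 11 false varves leaves 379 − 11 = 368 true varves beyond the cryptotephra horizon.
The varve at the sediment surface is 1932 CE, so the cryptotephra horizon dates to 1932 − 368 = 1564 CE.

1564 CE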